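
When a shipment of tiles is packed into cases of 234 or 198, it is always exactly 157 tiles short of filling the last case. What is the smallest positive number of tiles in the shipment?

Being 157 short of a full case of size k means N ≡ −157 (mod k), i.e. N + 157 is a multiple of each size.
234 = 2 × 3^2 × 13
198 = 2 × 3^2 × 11
LCM(234, 198) = 2 × 3^2 × 11 × 13 = 2574.
Smallest positive N is 2574 − 157 = 2417.

2417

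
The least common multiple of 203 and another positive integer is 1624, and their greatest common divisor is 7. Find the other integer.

gcd × lcm = product of the two integers, so the other integer is (7 × 1624) / 203 = 56.

56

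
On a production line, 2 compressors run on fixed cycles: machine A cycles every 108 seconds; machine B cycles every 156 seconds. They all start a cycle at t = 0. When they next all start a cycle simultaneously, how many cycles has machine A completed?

13 cycles

They are all back at their starting positions together after one LCM of the periods.
108 = 2^2 × 3^3
156 = 2^2 × 3 × 13
LCM(108, 156) = 2^2 × 3^3 × 13 = 1404.
Cycles for period 108: 1404 / 108 = 13.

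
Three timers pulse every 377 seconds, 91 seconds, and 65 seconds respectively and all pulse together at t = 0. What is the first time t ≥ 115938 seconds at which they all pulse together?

Joint pulses occur at multiples of LCM(377, 91, 65).
377 = 13 × 29
91 = 7 × 13
65 = 5 × 13
LCM(377, 91, 65) = 5 × 7 × 13 × 29 = 13195.
Smallest multiple of 13195 that is ≥ 115938: ⌈115938/13195⌉ × 13195 = 9 × 13195 = 118755.

118755 seconds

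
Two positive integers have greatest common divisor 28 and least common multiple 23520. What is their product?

658560

For any two positive integers, gcd × lcm = product = 28 × 23520 = 658560.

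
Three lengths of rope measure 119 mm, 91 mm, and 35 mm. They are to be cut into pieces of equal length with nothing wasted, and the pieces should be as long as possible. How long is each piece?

7 mm

Each piece length must divide every original length, so the longest possible is gcd(119, 91, 35).
119 = 7 × 17
91 = 7 × 13
35 = 5 × 7
gcd(119, 91, 35) = 7.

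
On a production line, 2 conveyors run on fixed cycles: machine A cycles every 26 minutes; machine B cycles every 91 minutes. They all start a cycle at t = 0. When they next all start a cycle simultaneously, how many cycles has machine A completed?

7 cycles

The first common completion time is the LCM of the periods.
26 = 2 × 13
91 = 7 × 13
LCM(26, 91) = 2 × 7 × 13 = 182.
Cycles for period 26: 182 / 26 = 7.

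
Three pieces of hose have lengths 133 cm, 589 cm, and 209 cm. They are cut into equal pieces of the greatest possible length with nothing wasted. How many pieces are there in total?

49

Piece length = gcd(133, 589, 209).
133 = 7 × 19
589 = 19 × 31
209 = 11 × 19
gcd(133, 589, 209) = 19.
Total pieces = 133/19 + 589/19 + 209/19 = 7 + 31 + 11 = 49.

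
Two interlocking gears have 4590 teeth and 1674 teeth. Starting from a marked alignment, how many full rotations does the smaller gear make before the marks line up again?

They are all back at their starting positions together after one LCM of the periods.
4590 = 2 × 3^3 × 5 × 17
1674 = 2 × 3^3 × 31
LCM(4590, 1674) = 2 × 3^3 × 5 × 17 × 31 = 142290.
Rotations for period 1674: 142290 / 1674 = 85.

85 rotations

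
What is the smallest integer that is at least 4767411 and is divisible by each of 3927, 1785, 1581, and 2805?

4869480

The integer must be a common multiple of 3927, 1785, 1581, and 2805, so a multiple of their LCM.
3927 = 3 × 7 × 11 × 17
1785 = 3 × 5 × 7 × 17
1581 = 3 × 17 × 31
2805 = 3 × 5 × 11 × 17
LCM(3927, 1785, 1581, 2805) = 3 × 5 × 7 × 11 × 17 × 31 = 608685.
Smallest multiple of 608685 that is ≥ 4767411: ⌈4767411/608685⌉ × 608685 = 8 × 608685 = 4869480.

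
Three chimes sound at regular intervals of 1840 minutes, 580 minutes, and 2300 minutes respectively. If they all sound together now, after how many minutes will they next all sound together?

The first simultaneous occurrence is after LCM of the individual periods.
1840 = 2^4 × 5 × 23
580 = 2^2 × 5 × 29
2300 = 2^2 × 5^2 × 23
LCM(1840, 580, 2300) = 2^4 × 5^2 × 23 × 29 = 266800.

266800 minutes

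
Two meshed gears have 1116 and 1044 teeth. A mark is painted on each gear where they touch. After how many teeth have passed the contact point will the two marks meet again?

32364 teeth

They coincide at every common multiple of the periods; the first is the LCM.
1116 = 2^2 × 3^2 × 31
1044 = 2^2 × 3^2 × 29
LCM(1116, 1044) = 2^2 × 3^2 × 29 × 31 = 32364.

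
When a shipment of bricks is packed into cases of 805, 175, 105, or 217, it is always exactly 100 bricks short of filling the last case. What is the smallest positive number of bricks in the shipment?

374225

Being 100 short of a full case of size k means N ≡ −100 (mod k), i.e. N + 100 is a multiple of each size.
805 = 5 × 7 × 23
175 = 5^2 × 7
105 = 3 × 5 × 7
217 = 7 × 31
LCM(805, 175, 105, 217) = 3 × 5^2 × 7 × 23 × 31 = 374325.
Smallest positive N is 374325 − 100 = 374225.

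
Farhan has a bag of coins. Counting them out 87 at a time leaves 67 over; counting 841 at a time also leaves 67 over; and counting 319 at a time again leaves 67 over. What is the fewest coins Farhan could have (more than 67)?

N − 67 must be a common multiple of 87, 841, and 319.
87 = 3 × 29
841 = 29^2
319 = 11 × 29
LCM(87, 841, 319) = 3 × 11 × 29^2 = 27753.
Smallest N > 67 is LCM + 67 = 27753 + 67 = 27820.

27820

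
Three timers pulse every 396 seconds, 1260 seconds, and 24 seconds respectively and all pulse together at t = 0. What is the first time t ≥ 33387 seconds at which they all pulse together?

Joint pulses occur at multiples of LCM(396, 1260, 24).
396 = 2^2 × 3^2 × 11
1260 = 2^2 × 3^2 × 5 × 7
24 = 2^3 × 3
LCM(396, 1260, 24) = 2^3 × 3^2 × 5 × 7 × 11 = 27720.
Smallest multiple of 27720 that is ≥ 33387: ⌈33387/27720⌉ × 27720 = 2 × 27720 = 55440.

55440 seconds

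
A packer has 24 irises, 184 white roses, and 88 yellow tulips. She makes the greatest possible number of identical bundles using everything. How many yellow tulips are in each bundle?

11

Number of bundles = gcd(24, 184, 88).
24 = 2^3 × 3
184 = 2^3 × 23
88 = 2^3 × 11
gcd(24, 184, 88) = 2^3 = 8.
yellow tulips per bundle = 88 / 8 = 11.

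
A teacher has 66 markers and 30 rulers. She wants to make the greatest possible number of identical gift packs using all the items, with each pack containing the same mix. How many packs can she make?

6 packs

By the Euclidean algorithm:
66 = 2 × 30 + 6
30 = 5 × 6 + 0
gcd(66, 30) = 6.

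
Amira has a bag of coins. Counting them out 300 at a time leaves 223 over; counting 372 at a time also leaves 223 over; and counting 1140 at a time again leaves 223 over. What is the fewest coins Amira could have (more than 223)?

176923

N − 223 must be a common multiple of 300, 372, and 1140.
300 = 2^2 × 3 × 5^2
372 = 2^2 × 3 × 31
1140 = 2^2 × 3 × 5 × 19
LCM(300, 372, 1140) = 2^2 × 3 × 5^2 × 19 × 31 = 176700.
Smallest N > 223 is LCM + 223 = 176700 + 223 = 176923.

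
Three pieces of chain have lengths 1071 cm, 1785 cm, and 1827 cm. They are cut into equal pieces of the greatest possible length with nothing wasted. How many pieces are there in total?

Piece length = gcd(1071, 1785, 1827).
1071 = 3^2 × 7 × 17
1785 = 3 × 5 × 7 × 17
1827 = 3^2 × 7 × 29
gcd(1071, 1785, 1827) = 3 × 7 = 21.
Total pieces = 1071/21 + 1785/21 + 1827/21 = 51 + 85 + 87 = 223.

223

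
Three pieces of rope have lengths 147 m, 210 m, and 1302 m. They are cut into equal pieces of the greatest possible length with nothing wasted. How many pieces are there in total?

79

Piece length = gcd(147, 210, 1302).
147 = 3 × 7^2
210 = 2 × 3 × 5 × 7
1302 = 2 × 3 × 7 × 31
gcd(147, 210, 1302) = 3 × 7 = 21.
Total pieces = 147/21 + 210/21 + 1302/21 = 7 + 10 + 62 = 79.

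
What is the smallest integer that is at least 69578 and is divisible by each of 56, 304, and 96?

76608

The integer must be a common multiple of 56, 304, and 96, so a multiple of their LCM.
56 = 2^3 × 7
304 = 2^4 × 19
96 = 2^5 × 3
LCM(56, 304, 96) = 2^5 × 3 × 7 × 19 = 12768.
Smallest multiple of 12768 that is ≥ 69578: ⌈69578/12768⌉ × 12768 = 6 × 12768 = 76608.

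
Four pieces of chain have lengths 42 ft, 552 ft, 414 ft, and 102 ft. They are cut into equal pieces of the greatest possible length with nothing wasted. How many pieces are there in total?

185

Piece length = gcd(42, 552, 414, 102).
42 = 2 × 3 × 7
552 = 2^3 × 3 × 23
414 = 2 × 3^2 × 23
102 = 2 × 3 × 17
gcd(42, 552, 414, 102) = 2 × 3 = 6.
Total pieces = 42/6 + 552/6 + 414/6 + 102/6 = 7 + 92 + 69 + 17 = 185.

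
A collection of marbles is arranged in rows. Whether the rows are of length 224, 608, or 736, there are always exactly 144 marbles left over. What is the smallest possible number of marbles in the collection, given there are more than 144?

98032

N − 144 must be a common multiple of 224, 608, and 736.
224 = 2^5 × 7
608 = 2^5 × 19
736 = 2^5 × 23
LCM(224, 608, 736) = 2^5 × 7 × 19 × 23 = 97888.
Smallest N > 144 is LCM + 144 = 97888 + 144 = 98032.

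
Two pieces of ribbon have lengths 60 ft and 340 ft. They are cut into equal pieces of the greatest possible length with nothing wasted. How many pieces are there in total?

Piece length = gcd(60, 340).
60 = 2^2 × 3 × 5
340 = 2^2 × 5 × 17
gcd(60, 340) = 2^2 × 5 = 20.
Total pieces = 60/20 + 340/20 = 3 + 17 = 20.

20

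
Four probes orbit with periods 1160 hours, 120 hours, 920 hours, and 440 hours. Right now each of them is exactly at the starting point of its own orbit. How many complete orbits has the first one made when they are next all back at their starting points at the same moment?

759 orbits

All finish a whole number of cycles simultaneously at t = LCM of the periods.
1160 = 2^3 × 5 × 29
120 = 2^3 × 3 × 5
920 = 2^3 × 5 × 23
440 = 2^3 × 5 × 11
LCM(1160, 120, 920, 440) = 2^3 × 3 × 5 × 11 × 23 × 29 = 880440.
Orbits for period 1160: 880440 / 1160 = 759.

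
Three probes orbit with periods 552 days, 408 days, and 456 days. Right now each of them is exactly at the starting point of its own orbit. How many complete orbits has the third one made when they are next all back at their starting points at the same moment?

They are all back at their starting positions together after one LCM of the periods.
552 = 2^3 × 3 × 23
408 = 2^3 × 3 × 17
456 = 2^3 × 3 × 19
LCM(552, 408, 456) = 2^3 × 3 × 17 × 19 × 23 = 178296.
Orbits for period 456: 178296 / 456 = 391.

391 orbits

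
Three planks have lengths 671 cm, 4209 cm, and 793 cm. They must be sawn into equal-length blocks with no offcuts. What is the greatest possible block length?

61 cm

This is the greatest common divisor of 671, 4209, and 793.
671 = 11 × 61
4209 = 3 × 23 × 61
793 = 13 × 61
gcd(671, 4209, 793) = 61.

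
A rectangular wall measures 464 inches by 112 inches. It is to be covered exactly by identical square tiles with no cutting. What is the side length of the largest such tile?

The tile side must divide both 464 and 112, so the largest is their gcd.
464 = 2^4 × 29
112 = 2^4 × 7
gcd(464, 112) = 2^4 = 16.

16 inches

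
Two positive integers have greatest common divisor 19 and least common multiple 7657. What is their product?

For any two positive integers, gcd × lcm = product = 19 × 7657 = 145483.

145483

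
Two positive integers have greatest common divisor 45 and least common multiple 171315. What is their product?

For any two positive integers, gcd × lcm = product = 45 × 171315 = 7709175.

7709175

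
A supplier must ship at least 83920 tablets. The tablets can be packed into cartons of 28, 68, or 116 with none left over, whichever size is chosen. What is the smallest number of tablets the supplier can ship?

96628

The number of tablets must be a common multiple of 28, 68, and 116, so a multiple of their LCM.
28 = 2^2 × 7
68 = 2^2 × 17
116 = 2^2 × 29
LCM(28, 68, 116) = 2^2 × 7 × 17 × 29 = 13804.
Smallest multiple of 13804 that is ≥ 83920: ⌈83920/13804⌉ × 13804 = 7 × 13804 = 96628.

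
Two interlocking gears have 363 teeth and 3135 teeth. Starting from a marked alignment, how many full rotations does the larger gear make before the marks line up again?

The first common completion time is the LCM of the periods.
363 = 3 × 11^2
3135 = 3 × 5 × 11 × 19
LCM(363, 3135) = 3 × 5 × 11^2 × 19 = 34485.
Rotations for period 3135: 34485 / 3135 = 11.

11 rotations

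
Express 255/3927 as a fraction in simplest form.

5/77

255 = 3 × 5 × 17
3927 = 3 × 7 × 11 × 17
gcd(255, 3927) = 3 × 17 = 51.
Divide numerator and denominator by 51: 255/3927 = 5/77.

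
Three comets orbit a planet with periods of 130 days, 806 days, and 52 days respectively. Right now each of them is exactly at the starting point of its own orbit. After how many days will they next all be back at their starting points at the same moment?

8060 days

The first simultaneous occurrence is after LCM of the individual periods.
130 = 2 × 5 × 13
806 = 2 × 13 × 31
52 = 2^2 × 13
LCM(130, 806, 52) = 2^2 × 5 × 13 × 31 = 8060.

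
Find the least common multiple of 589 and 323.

10013

589 = 19 × 31
323 = 17 × 19
LCM(589, 323) = 17 × 19 × 31 = 10013.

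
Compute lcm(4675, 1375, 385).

163625

4675 = 5^2 × 11 × 17
1375 = 5^3 × 11
385 = 5 × 7 × 11
LCM(4675, 1375, 385) = 5^3 × 7 × 11 × 17 = 163625.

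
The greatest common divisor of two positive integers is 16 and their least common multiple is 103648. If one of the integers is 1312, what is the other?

1264

For two integers, gcd × lcm = product, so the other is (16 × 103648) / 1312 = 1658368 / 1312 = 1264.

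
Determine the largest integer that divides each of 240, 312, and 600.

24

240 = 2^4 × 3 × 5
312 = 2^3 × 3 × 13
600 = 2^3 × 3 × 5^2
gcd(240, 312, 600) = 2^3 × 3 = 24.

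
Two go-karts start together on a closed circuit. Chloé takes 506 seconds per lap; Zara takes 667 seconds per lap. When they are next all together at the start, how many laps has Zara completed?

The first common completion time is the LCM of the periods.
506 = 2 × 11 × 23
667 = 23 × 29
LCM(506, 667) = 2 × 11 × 23 × 29 = 14674.
Laps for period 667: 14674 / 667 = 22.

22 laps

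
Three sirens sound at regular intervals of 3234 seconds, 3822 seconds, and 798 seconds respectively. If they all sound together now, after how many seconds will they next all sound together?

798798 seconds

They coincide at every common multiple of the periods; the first is the LCM.
3234 = 2 × 3 × 7^2 × 11
3822 = 2 × 3 × 7^2 × 13
798 = 2 × 3 × 7 × 19
LCM(3234, 3822, 798) = 2 × 3 × 7^2 × 11 × 13 × 19 = 798798.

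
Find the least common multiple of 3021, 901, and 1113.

3021 = 3 × 19 × 53
901 = 17 × 53
1113 = 3 × 7 × 53
LCM(3021, 901, 1113) = 3 × 7 × 17 × 19 × 53 = 359499.

359499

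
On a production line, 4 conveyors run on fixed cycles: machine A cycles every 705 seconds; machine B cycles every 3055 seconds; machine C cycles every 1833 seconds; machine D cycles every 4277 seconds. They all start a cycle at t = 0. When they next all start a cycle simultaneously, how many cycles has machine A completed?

91 cycles

The first common completion time is the LCM of the periods.
705 = 3 × 5 × 47
3055 = 5 × 13 × 47
1833 = 3 × 13 × 47
4277 = 7 × 13 × 47
LCM(705, 3055, 1833, 4277) = 3 × 5 × 7 × 13 × 47 = 64155.
Cycles for period 705: 64155 / 705 = 91.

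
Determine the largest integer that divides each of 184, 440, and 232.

184 = 2^3 × 23
440 = 2^3 × 5 × 11
232 = 2^3 × 29
gcd(184, 440, 232) = 2^3 = 8.

8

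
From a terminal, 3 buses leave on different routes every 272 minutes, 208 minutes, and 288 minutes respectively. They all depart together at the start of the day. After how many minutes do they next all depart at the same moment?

The first simultaneous occurrence is after LCM of the individual periods.
272 = 2^4 × 17
208 = 2^4 × 13
288 = 2^5 × 3^2
LCM(272, 208, 288) = 2^5 × 3^2 × 13 × 17 = 63648.

63648 minutes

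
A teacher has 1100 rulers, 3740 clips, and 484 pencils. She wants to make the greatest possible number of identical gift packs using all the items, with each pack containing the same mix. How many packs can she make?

44 packs

The pack count must divide each quantity, so the greatest is gcd(1100, 3740, 484).
1100 = 2^2 × 5^2 × 11
3740 = 2^2 × 5 × 11 × 17
484 = 2^2 × 11^2
gcd(1100, 3740, 484) = 2^2 × 11 = 44.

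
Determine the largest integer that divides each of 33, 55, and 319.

11

33 = 3 × 11
55 = 5 × 11
319 = 11 × 29
gcd(33, 55, 319) = 11.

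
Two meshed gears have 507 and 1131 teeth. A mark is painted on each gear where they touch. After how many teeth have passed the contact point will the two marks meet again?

14703 teeth

They coincide at every common multiple of the periods; the first is the LCM.
507 = 3 × 13^2
1131 = 3 × 13 × 29
LCM(507, 1131) = 3 × 13^2 × 29 = 14703.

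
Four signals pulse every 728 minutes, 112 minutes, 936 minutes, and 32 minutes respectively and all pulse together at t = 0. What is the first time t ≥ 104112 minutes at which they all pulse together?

Joint pulses occur at multiples of LCM(728, 112, 936, 32).
728 = 2^3 × 7 × 13
112 = 2^4 × 7
936 = 2^3 × 3^2 × 13
32 = 2^5
LCM(728, 112, 936, 32) = 2^5 × 3^2 × 7 × 13 = 26208.
Smallest multiple of 26208 that is ≥ 104112: ⌈104112/26208⌉ × 26208 = 4 × 26208 = 104832.

104832 minutes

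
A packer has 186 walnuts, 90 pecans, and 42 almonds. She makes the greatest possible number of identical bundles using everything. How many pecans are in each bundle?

Number of bundles = gcd(186, 90, 42).
186 = 2 × 3 × 31
90 = 2 × 3^2 × 5
42 = 2 × 3 × 7
gcd(186, 90, 42) = 2 × 3 = 6.
pecans per bundle = 90 / 6 = 15.

15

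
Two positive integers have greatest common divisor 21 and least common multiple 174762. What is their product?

3670002

For any two positive integers, gcd × lcm = product = 21 × 174762 = 3670002.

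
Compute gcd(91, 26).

91 = 7 × 13
26 = 2 × 13
gcd(91, 26) = 13.

13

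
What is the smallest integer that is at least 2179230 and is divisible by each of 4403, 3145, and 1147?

The integer must be a common multiple of 4403, 3145, and 1147, so a multiple of their LCM.
4403 = 7 × 17 × 37
3145 = 5 × 17 × 37
1147 = 31 × 37
LCM(4403, 3145, 1147) = 5 × 7 × 17 × 31 × 37 = 682465.
Smallest multiple of 682465 that is ≥ 2179230: ⌈2179230/682465⌉ × 682465 = 4 × 682465 = 2729860.

2729860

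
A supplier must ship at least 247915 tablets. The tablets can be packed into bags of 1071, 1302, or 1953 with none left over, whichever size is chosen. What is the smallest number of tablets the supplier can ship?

The number of tablets must be a common multiple of 1071, 1302, and 1953, so a multiple of their LCM.
1071 = 3^2 × 7 × 17
1302 = 2 × 3 × 7 × 31
1953 = 3^2 × 7 × 31
LCM(1071, 1302, 1953) = 2 × 3^2 × 7 × 17 × 31 = 66402.
Smallest multiple of 66402 that is ≥ 247915: ⌈247915/66402⌉ × 66402 = 4 × 66402 = 265608.

265608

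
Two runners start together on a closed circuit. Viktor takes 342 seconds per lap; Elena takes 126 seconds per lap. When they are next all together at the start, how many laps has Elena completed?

All finish a whole number of cycles simultaneously at t = LCM of the periods.
342 = 2 × 3^2 × 19
126 = 2 × 3^2 × 7
LCM(342, 126) = 2 × 3^2 × 7 × 19 = 2394.
Laps for period 126: 2394 / 126 = 19.

19 laps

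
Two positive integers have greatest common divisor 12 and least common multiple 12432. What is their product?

149184

For any two positive integers, gcd × lcm = product = 12 × 12432 = 149184.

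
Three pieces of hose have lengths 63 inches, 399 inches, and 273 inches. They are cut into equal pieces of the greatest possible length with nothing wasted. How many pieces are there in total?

Piece length = gcd(63, 399, 273).
63 = 3^2 × 7
399 = 3 × 7 × 19
273 = 3 × 7 × 13
gcd(63, 399, 273) = 3 × 7 = 21.
Total pieces = 63/21 + 399/21 + 273/21 = 3 + 19 + 13 = 35.

35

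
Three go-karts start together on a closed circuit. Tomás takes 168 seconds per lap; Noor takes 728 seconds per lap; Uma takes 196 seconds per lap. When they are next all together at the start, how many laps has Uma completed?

78 laps

They are all back at their starting positions together after one LCM of the periods.
168 = 2^3 × 3 × 7
728 = 2^3 × 7 × 13
196 = 2^2 × 7^2
LCM(168, 728, 196) = 2^3 × 3 × 7^2 × 13 = 15288.
Laps for period 196: 15288 / 196 = 78.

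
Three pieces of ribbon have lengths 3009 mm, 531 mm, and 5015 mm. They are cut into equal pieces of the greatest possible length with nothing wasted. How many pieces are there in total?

145

Piece length = gcd(3009, 531, 5015).
3009 = 3 × 17 × 59
531 = 3^2 × 59
5015 = 5 × 17 × 59
gcd(3009, 531, 5015) = 59.
Total pieces = 3009/59 + 531/59 + 5015/59 = 51 + 9 + 85 = 145.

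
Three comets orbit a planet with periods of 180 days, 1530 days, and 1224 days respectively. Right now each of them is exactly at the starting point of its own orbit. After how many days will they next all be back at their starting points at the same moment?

The first simultaneous occurrence is after LCM of the individual periods.
180 = 2^2 × 3^2 × 5
1530 = 2 × 3^2 × 5 × 17
1224 = 2^3 × 3^2 × 17
LCM(180, 1530, 1224) = 2^3 × 3^2 × 5 × 17 = 6120.

6120 days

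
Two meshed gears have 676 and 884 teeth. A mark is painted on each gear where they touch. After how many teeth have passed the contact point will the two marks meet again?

We need the least common multiple of the intervals.
676 = 2^2 × 13^2
884 = 2^2 × 13 × 17
LCM(676, 884) = 2^2 × 13^2 × 17 = 11492.

11492 teeth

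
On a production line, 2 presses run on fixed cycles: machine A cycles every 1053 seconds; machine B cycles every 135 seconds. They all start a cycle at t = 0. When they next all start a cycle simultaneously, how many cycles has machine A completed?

5 cycles

The first common completion time is the LCM of the periods.
1053 = 3^4 × 13
135 = 3^3 × 5
LCM(1053, 135) = 3^4 × 5 × 13 = 5265.
Cycles for period 1053: 5265 / 1053 = 5.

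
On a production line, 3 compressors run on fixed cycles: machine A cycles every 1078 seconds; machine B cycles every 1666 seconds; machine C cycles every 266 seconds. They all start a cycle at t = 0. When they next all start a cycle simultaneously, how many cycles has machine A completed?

323 cycles

All finish a whole number of cycles simultaneously at t = LCM of the periods.
1078 = 2 × 7^2 × 11
1666 = 2 × 7^2 × 17
266 = 2 × 7 × 19
LCM(1078, 1666, 266) = 2 × 7^2 × 11 × 17 × 19 = 348194.
Cycles for period 1078: 348194 / 1078 = 323.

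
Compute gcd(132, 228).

12

132 = 2^2 × 3 × 11
228 = 2^2 × 3 × 19
gcd(132, 228) = 2^2 × 3 = 12.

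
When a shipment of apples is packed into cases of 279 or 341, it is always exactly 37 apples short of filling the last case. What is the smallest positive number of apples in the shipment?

Being 37 short of a full case of size k means N ≡ −37 (mod k), i.e. N + 37 is a multiple of each size.
279 = 3^2 × 31
341 = 11 × 31
LCM(279, 341) = 3^2 × 11 × 31 = 3069.
Smallest positive N is 3069 − 37 = 3032.

3032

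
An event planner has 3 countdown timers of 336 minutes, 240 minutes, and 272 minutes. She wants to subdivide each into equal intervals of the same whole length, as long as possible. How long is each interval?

The interval must divide each timer length; the longest such is the gcd.
336 = 2^4 × 3 × 7
240 = 2^4 × 3 × 5
272 = 2^4 × 17
gcd(336, 240, 272) = 2^4 = 16.

16 minutes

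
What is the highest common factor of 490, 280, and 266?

14

490 = 2 × 5 × 7^2
280 = 2^3 × 5 × 7
266 = 2 × 7 × 19
gcd(490, 280, 266) = 2 × 7 = 14.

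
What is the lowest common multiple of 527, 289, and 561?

527 = 17 × 31
289 = 17^2
561 = 3 × 11 × 17
LCM(527, 289, 561) = 3 × 11 × 17^2 × 31 = 295647.

295647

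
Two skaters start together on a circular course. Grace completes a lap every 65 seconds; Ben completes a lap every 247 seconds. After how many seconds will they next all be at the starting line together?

We need the least common multiple of the intervals.
65 = 5 × 13
247 = 13 × 19
LCM(65, 247) = 5 × 13 × 19 = 1235.

1235 seconds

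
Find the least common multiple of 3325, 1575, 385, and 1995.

3325 = 5^2 × 7 × 19
1575 = 3^2 × 5^2 × 7
385 = 5 × 7 × 11
1995 = 3 × 5 × 7 × 19
LCM(3325, 1575, 385, 1995) = 3^2 × 5^2 × 7 × 11 × 19 = 329175.

329175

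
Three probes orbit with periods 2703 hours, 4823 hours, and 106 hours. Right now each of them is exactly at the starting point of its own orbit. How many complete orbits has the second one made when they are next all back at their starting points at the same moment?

They are all back at their starting positions together after one LCM of the periods.
2703 = 3 × 17 × 53
4823 = 7 × 13 × 53
106 = 2 × 53
LCM(2703, 4823, 106) = 2 × 3 × 7 × 13 × 17 × 53 = 491946.
Orbits for period 4823: 491946 / 4823 = 102.

102 orbits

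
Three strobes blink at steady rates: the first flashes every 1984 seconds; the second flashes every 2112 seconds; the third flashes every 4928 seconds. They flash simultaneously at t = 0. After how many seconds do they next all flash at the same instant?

458304 seconds

The first simultaneous occurrence is after LCM of the individual periods.
1984 = 2^6 × 31
2112 = 2^6 × 3 × 11
4928 = 2^6 × 7 × 11
LCM(1984, 2112, 4928) = 2^6 × 3 × 7 × 11 × 31 = 458304.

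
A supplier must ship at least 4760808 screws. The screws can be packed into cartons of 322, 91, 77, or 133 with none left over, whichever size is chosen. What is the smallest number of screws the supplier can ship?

5249244

The number of screws must be a common multiple of 322, 91, 77, and 133, so a multiple of their LCM.
322 = 2 × 7 × 23
91 = 7 × 13
77 = 7 × 11
133 = 7 × 19
LCM(322, 91, 77, 133) = 2 × 7 × 11 × 13 × 19 × 23 = 874874.
Smallest multiple of 874874 that is ≥ 4760808: ⌈4760808/874874⌉ × 874874 = 6 × 874874 = 5249244.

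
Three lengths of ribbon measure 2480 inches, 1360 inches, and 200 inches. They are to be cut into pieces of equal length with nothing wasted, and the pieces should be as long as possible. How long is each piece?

40 inches

Each piece length must divide every original length, so the longest possible is gcd(2480, 1360, 200).
2480 = 2^4 × 5 × 31
1360 = 2^4 × 5 × 17
200 = 2^3 × 5^2
gcd(2480, 1360, 200) = 2^3 × 5 = 40.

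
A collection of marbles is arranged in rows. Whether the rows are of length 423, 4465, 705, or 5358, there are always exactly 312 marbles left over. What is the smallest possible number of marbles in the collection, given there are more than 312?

N − 312 must be a common multiple of 423, 4465, 705, and 5358.
423 = 3^2 × 47
4465 = 5 × 19 × 47
705 = 3 × 5 × 47
5358 = 2 × 3 × 19 × 47
LCM(423, 4465, 705, 5358) = 2 × 3^2 × 5 × 19 × 47 = 80370.
Smallest N > 312 is LCM + 312 = 80370 + 312 = 80682.

80682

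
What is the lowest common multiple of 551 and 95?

2755

551 = 19 × 29
95 = 5 × 19
LCM(551, 95) = 5 × 19 × 29 = 2755.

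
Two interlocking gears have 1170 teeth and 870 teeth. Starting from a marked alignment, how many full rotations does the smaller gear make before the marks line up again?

39 rotations

The first common completion time is the LCM of the periods.
1170 = 2 × 3^2 × 5 × 13
870 = 2 × 3 × 5 × 29
LCM(1170, 870) = 2 × 3^2 × 5 × 13 × 29 = 33930.
Rotations for period 870: 33930 / 870 = 39.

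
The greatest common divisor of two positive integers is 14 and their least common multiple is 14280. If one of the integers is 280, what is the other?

For two integers, gcd × lcm = product, so the other is (14 × 14280) / 280 = 199920 / 280 = 714.

714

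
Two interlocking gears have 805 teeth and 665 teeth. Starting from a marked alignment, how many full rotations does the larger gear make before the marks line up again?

19 rotations

All finish a whole number of cycles simultaneously at t = LCM of the periods.
805 = 5 × 7 × 23
665 = 5 × 7 × 19
LCM(805, 665) = 5 × 7 × 19 × 23 = 15295.
Rotations for period 805: 15295 / 805 = 19.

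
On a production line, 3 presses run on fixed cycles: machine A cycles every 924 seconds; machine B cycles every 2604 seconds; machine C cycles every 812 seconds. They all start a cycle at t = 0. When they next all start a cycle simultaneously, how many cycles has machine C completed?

1023 cycles

The first common completion time is the LCM of the periods.
924 = 2^2 × 3 × 7 × 11
2604 = 2^2 × 3 × 7 × 31
812 = 2^2 × 7 × 29
LCM(924, 2604, 812) = 2^2 × 3 × 7 × 11 × 29 × 31 = 830676.
Cycles for period 812: 830676 / 812 = 1023.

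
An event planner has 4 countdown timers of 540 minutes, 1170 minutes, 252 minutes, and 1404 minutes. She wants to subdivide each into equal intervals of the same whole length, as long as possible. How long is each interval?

The interval must divide each timer length; the longest such is the gcd.
540 = 2^2 × 3^3 × 5
1170 = 2 × 3^2 × 5 × 13
252 = 2^2 × 3^2 × 7
1404 = 2^2 × 3^3 × 13
gcd(540, 1170, 252, 1404) = 2 × 3^2 = 18.

18 minutes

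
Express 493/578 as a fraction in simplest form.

29/34

493 = 17 × 29
578 = 2 × 17^2
gcd(493, 578) = 17.
Divide numerator and denominator by 17: 493/578 = 29/34.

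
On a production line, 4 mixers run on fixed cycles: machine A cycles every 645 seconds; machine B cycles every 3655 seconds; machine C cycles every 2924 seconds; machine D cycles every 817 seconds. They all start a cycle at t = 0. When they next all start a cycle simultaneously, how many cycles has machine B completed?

They are all back at their starting positions together after one LCM of the periods.
645 = 3 × 5 × 43
3655 = 5 × 17 × 43
2924 = 2^2 × 17 × 43
817 = 19 × 43
LCM(645, 3655, 2924, 817) = 2^2 × 3 × 5 × 17 × 19 × 43 = 833340.
Cycles for period 3655: 833340 / 3655 = 228.

228 cycles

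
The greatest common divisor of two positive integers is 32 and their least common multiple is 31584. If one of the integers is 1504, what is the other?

For two integers, gcd × lcm = product, so the other is (32 × 31584) / 1504 = 1010688 / 1504 = 672.

672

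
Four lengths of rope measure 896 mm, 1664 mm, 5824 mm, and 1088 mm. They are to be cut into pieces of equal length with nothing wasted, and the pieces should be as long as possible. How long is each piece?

The greatest length dividing all of 896, 1664, 5824, and 1088 is their gcd.
896 = 2^7 × 7
1664 = 2^7 × 13
5824 = 2^6 × 7 × 13
1088 = 2^6 × 17
gcd(896, 1664, 5824, 1088) = 2^6 = 64.

64 mm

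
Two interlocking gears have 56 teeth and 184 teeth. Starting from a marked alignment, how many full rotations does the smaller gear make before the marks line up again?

23 rotations

The first common completion time is the LCM of the periods.
56 = 2^3 × 7
184 = 2^3 × 23
LCM(56, 184) = 2^3 × 7 × 23 = 1288.
Rotations for period 56: 1288 / 56 = 23.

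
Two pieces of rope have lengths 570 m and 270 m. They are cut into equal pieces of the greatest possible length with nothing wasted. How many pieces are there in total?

28

Piece length = gcd(570, 270).
570 = 2 × 3 × 5 × 19
270 = 2 × 3^3 × 5
gcd(570, 270) = 2 × 3 × 5 = 30.
Total pieces = 570/30 + 270/30 = 19 + 9 = 28.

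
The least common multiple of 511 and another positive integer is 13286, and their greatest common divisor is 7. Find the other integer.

182

gcd × lcm = product of the two integers, so the other integer is (7 × 13286) / 511 = 182.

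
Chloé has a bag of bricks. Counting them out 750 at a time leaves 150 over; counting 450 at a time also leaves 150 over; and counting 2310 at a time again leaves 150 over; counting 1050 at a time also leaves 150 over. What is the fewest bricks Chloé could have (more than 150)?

N − 150 must be a common multiple of 750, 450, 2310, and 1050.
750 = 2 × 3 × 5^3
450 = 2 × 3^2 × 5^2
2310 = 2 × 3 × 5 × 7 × 11
1050 = 2 × 3 × 5^2 × 7
LCM(750, 450, 2310, 1050) = 2 × 3^2 × 5^3 × 7 × 11 = 173250.
Smallest N > 150 is LCM + 150 = 173250 + 150 = 173400.

173400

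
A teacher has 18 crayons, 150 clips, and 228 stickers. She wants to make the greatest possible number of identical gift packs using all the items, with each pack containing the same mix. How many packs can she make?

The pack count must divide each quantity, so the greatest is gcd(18, 150, 228).
18 = 2 × 3^2
150 = 2 × 3 × 5^2
228 = 2^2 × 3 × 19
gcd(18, 150, 228) = 2 × 3 = 6.

6 packs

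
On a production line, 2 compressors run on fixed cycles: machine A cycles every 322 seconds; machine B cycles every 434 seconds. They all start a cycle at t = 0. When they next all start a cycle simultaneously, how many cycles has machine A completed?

31 cycles

The first common completion time is the LCM of the periods.
322 = 2 × 7 × 23
434 = 2 × 7 × 31
LCM(322, 434) = 2 × 7 × 23 × 31 = 9982.
Cycles for period 322: 9982 / 322 = 31.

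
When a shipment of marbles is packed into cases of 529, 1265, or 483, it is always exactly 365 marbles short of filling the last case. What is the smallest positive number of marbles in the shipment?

Being 365 short of a full case of size k means N ≡ −365 (mod k), i.e. N + 365 is a multiple of each size.
529 = 23^2
1265 = 5 × 11 × 23
483 = 3 × 7 × 23
LCM(529, 1265, 483) = 3 × 5 × 7 × 11 × 23^2 = 610995.
Smallest positive N is 610995 − 365 = 610630.

610630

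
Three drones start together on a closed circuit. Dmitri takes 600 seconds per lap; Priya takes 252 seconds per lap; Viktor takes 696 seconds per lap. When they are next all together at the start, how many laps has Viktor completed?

525 laps

All finish a whole number of cycles simultaneously at t = LCM of the periods.
600 = 2^3 × 3 × 5^2
252 = 2^2 × 3^2 × 7
696 = 2^3 × 3 × 29
LCM(600, 252, 696) = 2^3 × 3^2 × 5^2 × 7 × 29 = 365400.
Laps for period 696: 365400 / 696 = 525.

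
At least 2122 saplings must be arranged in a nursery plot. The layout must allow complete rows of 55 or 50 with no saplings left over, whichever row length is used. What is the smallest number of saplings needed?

2200

The number of saplings must be a common multiple of 55 and 50, so a multiple of their LCM.
55 = 5 × 11
50 = 2 × 5^2
LCM(55, 50) = 2 × 5^2 × 11 = 550.
Smallest multiple of 550 that is ≥ 2122: ⌈2122/550⌉ × 550 = 4 × 550 = 2200.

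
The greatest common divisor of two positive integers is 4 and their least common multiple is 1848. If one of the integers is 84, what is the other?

For two integers, gcd × lcm = product, so the other is (4 × 1848) / 84 = 7392 / 84 = 88.

88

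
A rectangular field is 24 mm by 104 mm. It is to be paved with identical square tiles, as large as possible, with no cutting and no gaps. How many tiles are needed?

39

Tile side = gcd(24, 104).
24 = 2^3 × 3
104 = 2^3 × 13
gcd(24, 104) = 2^3 = 8.
Tiles: (24/8) × (104/8) = 3 × 13 = 39.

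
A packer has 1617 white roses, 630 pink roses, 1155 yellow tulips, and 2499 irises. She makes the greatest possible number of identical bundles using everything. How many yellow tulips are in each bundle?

55

Number of bundles = gcd(1617, 630, 1155, 2499).
1617 = 3 × 7^2 × 11
630 = 2 × 3^2 × 5 × 7
1155 = 3 × 5 × 7 × 11
2499 = 3 × 7^2 × 17
gcd(1617, 630, 1155, 2499) = 3 × 7 = 21.
yellow tulips per bundle = 1155 / 21 = 55.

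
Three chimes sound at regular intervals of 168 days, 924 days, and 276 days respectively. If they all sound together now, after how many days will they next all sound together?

42504 days

The first simultaneous occurrence is after LCM of the individual periods.
168 = 2^3 × 3 × 7
924 = 2^2 × 3 × 7 × 11
276 = 2^2 × 3 × 23
LCM(168, 924, 276) = 2^3 × 3 × 7 × 11 × 23 = 42504.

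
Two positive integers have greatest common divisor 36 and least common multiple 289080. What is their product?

For any two positive integers, gcd × lcm = product = 36 × 289080 = 10406880.

10406880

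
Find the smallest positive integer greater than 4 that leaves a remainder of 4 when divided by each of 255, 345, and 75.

29329

N − 4 must be a common multiple of 255, 345, and 75.
255 = 3 × 5 × 17
345 = 3 × 5 × 23
75 = 3 × 5^2
LCM(255, 345, 75) = 3 × 5^2 × 17 × 23 = 29325.
Smallest N > 4 is LCM + 4 = 29325 + 4 = 29329.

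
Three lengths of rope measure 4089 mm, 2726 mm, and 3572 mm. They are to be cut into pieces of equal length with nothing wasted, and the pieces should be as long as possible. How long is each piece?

The greatest length dividing all of 4089, 2726, and 3572 is their gcd.
4089 = 3 × 29 × 47
2726 = 2 × 29 × 47
3572 = 2^2 × 19 × 47
gcd(4089, 2726, 3572) = 47.

47 mm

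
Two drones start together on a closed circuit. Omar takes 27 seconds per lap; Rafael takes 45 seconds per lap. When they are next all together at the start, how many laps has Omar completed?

They are all back at their starting positions together after one LCM of the periods.
27 = 3^3
45 = 3^2 × 5
LCM(27, 45) = 3^3 × 5 = 135.
Laps for period 27: 135 / 27 = 5.

5 laps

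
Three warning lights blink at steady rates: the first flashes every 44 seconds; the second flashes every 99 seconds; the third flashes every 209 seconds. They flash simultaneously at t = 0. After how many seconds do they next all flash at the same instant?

They coincide at every common multiple of the periods; the first is the LCM.
44 = 2^2 × 11
99 = 3^2 × 11
209 = 11 × 19
LCM(44, 99, 209) = 2^2 × 3^2 × 11 × 19 = 7524.

7524 seconds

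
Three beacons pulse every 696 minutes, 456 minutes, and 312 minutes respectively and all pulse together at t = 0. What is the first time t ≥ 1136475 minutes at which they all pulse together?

1203384 minutes

Joint pulses occur at multiples of LCM(696, 456, 312).
696 = 2^3 × 3 × 29
456 = 2^3 × 3 × 19
312 = 2^3 × 3 × 13
LCM(696, 456, 312) = 2^3 × 3 × 13 × 19 × 29 = 171912.
Smallest multiple of 171912 that is ≥ 1136475: ⌈1136475/171912⌉ × 171912 = 7 × 171912 = 1203384.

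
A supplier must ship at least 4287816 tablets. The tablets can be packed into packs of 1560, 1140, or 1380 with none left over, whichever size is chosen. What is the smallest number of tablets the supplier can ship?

The number of tablets must be a common multiple of 1560, 1140, and 1380, so a multiple of their LCM.
1560 = 2^3 × 3 × 5 × 13
1140 = 2^2 × 3 × 5 × 19
1380 = 2^2 × 3 × 5 × 23
LCM(1560, 1140, 1380) = 2^3 × 3 × 5 × 13 × 19 × 23 = 681720.
Smallest multiple of 681720 that is ≥ 4287816: ⌈4287816/681720⌉ × 681720 = 7 × 681720 = 4772040.

4772040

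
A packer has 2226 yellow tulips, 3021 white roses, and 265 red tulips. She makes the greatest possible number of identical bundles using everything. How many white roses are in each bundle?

57

Number of bundles = gcd(2226, 3021, 265).
2226 = 2 × 3 × 7 × 53
3021 = 3 × 19 × 53
265 = 5 × 53
gcd(2226, 3021, 265) = 53.
white roses per bundle = 3021 / 53 = 57.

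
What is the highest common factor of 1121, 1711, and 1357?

59

1121 = 19 × 59
1711 = 29 × 59
1357 = 23 × 59
gcd(1121, 1711, 1357) = 59.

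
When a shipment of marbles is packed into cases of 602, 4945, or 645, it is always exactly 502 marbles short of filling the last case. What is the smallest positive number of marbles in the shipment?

Being 502 short of a full case of size k means N ≡ −502 (mod k), i.e. N + 502 is a multiple of each size.
602 = 2 × 7 × 43
4945 = 5 × 23 × 43
645 = 3 × 5 × 43
LCM(602, 4945, 645) = 2 × 3 × 5 × 7 × 23 × 43 = 207690.
Smallest positive N is 207690 − 502 = 207188.

207188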